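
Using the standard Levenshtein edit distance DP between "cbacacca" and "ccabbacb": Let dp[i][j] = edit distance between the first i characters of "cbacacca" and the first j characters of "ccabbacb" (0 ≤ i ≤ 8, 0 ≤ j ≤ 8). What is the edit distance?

   ''  c  c  a  b  b  a  c  b
''  0  1  2  3  4  5  6  7  8
 c  1  0  1  2  3  4  5  6  7
 b  2  1  1  2  2  3  4  5  6
 a  3  2  2  1  2  3  3  4  5
 c  4  3  2  2  2  3  4  3  4
 a  5  4  3  2  3  3  3  4  4
 c  6  5  4  3  3  4  4  3  4
 c  7  6  5  4  4  4  5  4  4
 a  8  7  6  5  5  5  4  5  5

5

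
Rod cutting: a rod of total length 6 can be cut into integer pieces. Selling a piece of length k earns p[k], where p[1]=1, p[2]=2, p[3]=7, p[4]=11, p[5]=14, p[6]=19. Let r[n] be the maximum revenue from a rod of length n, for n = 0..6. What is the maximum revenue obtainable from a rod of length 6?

   n    0    1    2    3    4    5    6
r[n]    0    1    2    7   11   14   19

19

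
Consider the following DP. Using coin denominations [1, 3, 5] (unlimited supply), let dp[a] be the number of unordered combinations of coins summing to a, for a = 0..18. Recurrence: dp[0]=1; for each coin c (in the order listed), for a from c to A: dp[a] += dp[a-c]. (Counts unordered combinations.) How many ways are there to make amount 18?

after  coin     0     1     2     3     4     5     6     7     8     9    10    11    12    13    14    15    16    17    18
          1     1     1     1     1     1     1     1     1     1     1     1     1     1     1     1     1     1     1     1
          3     1     1     1     2     2     2     3     3     3     4     4     4     5     5     5     6     6     6     7
          5     1     1     1     2     2     3     4     4     5     6     7     8     9    10    11    13    14    15    17

17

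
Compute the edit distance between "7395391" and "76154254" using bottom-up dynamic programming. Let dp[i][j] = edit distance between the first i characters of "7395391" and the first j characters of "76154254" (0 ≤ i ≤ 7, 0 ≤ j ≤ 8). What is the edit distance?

6

   ''  7  6  1  5  4  2  5  4
''  0  1  2  3  4  5  6  7  8
 7  1  0  1  2  3  4  5  6  7
 3  2  1  1  2  3  4  5  6  7
 9  3  2  2  2  3  4  5  6  7
 5  4  3  3  3  2  3  4  5  6
 3  5  4  4  4  3  3  4  5  6
 9  6  5  5  5  4  4  4  5  6
 1  7  6  6  5  5  5  5  5  6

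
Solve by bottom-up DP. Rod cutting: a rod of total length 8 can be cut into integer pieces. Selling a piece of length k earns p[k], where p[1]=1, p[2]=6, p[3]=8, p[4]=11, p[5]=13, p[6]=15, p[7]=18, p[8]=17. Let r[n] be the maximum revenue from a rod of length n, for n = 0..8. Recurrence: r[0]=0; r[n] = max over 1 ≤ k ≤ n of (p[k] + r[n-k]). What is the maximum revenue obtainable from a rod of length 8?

24

   n    0    1    2    3    4    5    6    7    8
r[n]    0    1    6    8   12   14   18   20   24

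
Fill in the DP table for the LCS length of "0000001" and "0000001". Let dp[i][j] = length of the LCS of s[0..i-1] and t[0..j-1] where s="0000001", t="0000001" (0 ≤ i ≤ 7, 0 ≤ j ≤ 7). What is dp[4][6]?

4

   ''  0  0  0  0  0  0  1
''  0  0  0  0  0  0  0  0
 0  0  1  1  1  1  1  1  1
 0  0  1  2  2  2  2  2  2
 0  0  1  2  3  3  3  3  3
 0  0  1  2  3  4  4  4  4
 0  0  1  2  3  4  5  5  5
 0  0  1  2  3  4  5  6  6
 1  0  1  2  3  4  5  6  7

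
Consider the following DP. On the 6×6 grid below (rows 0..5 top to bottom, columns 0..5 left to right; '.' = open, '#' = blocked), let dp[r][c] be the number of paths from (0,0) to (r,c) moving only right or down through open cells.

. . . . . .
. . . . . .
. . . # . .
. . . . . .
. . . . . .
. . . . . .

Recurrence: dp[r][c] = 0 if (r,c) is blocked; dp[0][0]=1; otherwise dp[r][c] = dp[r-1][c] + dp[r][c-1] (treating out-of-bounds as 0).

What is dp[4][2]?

r\c   0   1   2   3   4   5
  0   1   1   1   1   1   1
  1   1   2   3   4   5   6
  2   1   3   6   0   5  11
  3   1   4  10  10  15  26
  4   1   5  15  25  40  66
  5   1   6  21  46  86 152

15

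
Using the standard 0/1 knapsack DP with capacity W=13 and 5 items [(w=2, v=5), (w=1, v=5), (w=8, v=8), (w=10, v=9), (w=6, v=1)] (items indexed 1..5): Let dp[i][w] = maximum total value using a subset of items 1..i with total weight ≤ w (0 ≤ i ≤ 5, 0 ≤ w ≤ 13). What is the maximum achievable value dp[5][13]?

i\w   0   1   2   3   4   5   6   7   8   9  10  11  12  13
  0   0   0   0   0   0   0   0   0   0   0   0   0   0   0
  1   0   0   5   5   5   5   5   5   5   5   5   5   5   5
  2   0   5   5  10  10  10  10  10  10  10  10  10  10  10
  3   0   5   5  10  10  10  10  10  10  13  13  18  18  18
  4   0   5   5  10  10  10  10  10  10  13  13  18  18  19
  5   0   5   5  10  10  10  10  10  10  13  13  18  18  19

19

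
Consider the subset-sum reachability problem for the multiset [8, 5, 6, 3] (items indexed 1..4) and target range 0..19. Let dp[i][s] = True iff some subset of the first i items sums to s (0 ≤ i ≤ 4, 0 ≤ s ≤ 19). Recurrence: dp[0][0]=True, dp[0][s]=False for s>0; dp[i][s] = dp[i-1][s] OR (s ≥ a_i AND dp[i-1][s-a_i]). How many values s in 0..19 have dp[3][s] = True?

i\s   0   1   2   3   4   5   6   7   8   9  10  11  12  13  14  15  16  17  18  19
  0   T   F   F   F   F   F   F   F   F   F   F   F   F   F   F   F   F   F   F   F
  1   T   F   F   F   F   F   F   F   T   F   F   F   F   F   F   F   F   F   F   F
  2   T   F   F   F   F   T   F   F   T   F   F   F   F   T   F   F   F   F   F   F
  3   T   F   F   F   F   T   T   F   T   F   F   T   F   T   T   F   F   F   F   T
  4   T   F   F   T   F   T   T   F   T   T   F   T   F   T   T   F   T   T   F   T

8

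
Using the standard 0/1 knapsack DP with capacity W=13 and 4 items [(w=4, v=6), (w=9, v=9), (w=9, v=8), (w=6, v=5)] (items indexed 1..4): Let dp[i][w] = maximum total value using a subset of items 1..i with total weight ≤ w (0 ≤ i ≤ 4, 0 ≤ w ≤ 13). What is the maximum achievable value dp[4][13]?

i\w   0   1   2   3   4   5   6   7   8   9  10  11  12  13
  0   0   0   0   0   0   0   0   0   0   0   0   0   0   0
  1   0   0   0   0   6   6   6   6   6   6   6   6   6   6
  2   0   0   0   0   6   6   6   6   6   9   9   9   9  15
  3   0   0   0   0   6   6   6   6   6   9   9   9   9  15
  4   0   0   0   0   6   6   6   6   6   9  11  11  11  15

15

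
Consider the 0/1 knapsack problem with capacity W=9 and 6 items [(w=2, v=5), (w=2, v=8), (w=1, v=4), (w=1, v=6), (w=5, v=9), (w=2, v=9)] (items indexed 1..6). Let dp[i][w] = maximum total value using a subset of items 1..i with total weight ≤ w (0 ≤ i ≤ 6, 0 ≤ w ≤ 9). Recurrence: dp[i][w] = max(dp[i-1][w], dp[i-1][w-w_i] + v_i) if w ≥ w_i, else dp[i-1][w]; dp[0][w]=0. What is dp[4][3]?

i\w   0   1   2   3   4   5   6   7   8   9
  0   0   0   0   0   0   0   0   0   0   0
  1   0   0   5   5   5   5   5   5   5   5
  2   0   0   8   8  13  13  13  13  13  13
  3   0   4   8  12  13  17  17  17  17  17
  4   0   6  10  14  18  19  23  23  23  23
  5   0   6  10  14  18  19  23  23  23  27
  6   0   6  10  15  19  23  27  28  32  32

14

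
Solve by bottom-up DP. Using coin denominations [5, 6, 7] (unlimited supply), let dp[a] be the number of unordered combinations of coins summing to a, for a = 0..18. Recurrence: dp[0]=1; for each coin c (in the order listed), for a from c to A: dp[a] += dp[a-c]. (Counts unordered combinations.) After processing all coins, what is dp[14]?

1

after  coin     0     1     2     3     4     5     6     7     8     9    10    11    12    13    14    15    16    17    18
          5     1     0     0     0     0     1     0     0     0     0     1     0     0     0     0     1     0     0     0
          6     1     0     0     0     0     1     1     0     0     0     1     1     1     0     0     1     1     1     1
          7     1     0     0     0     0     1     1     1     0     0     1     1     2     1     1     1     1     2     2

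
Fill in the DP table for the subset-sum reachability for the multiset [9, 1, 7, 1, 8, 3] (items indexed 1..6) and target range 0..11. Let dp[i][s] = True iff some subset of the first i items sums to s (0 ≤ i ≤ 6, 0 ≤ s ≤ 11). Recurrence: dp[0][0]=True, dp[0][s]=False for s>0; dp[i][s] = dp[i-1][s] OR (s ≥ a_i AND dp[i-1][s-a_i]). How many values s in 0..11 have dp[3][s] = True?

i\s   0   1   2   3   4   5   6   7   8   9  10  11
  0   T   F   F   F   F   F   F   F   F   F   F   F
  1   T   F   F   F   F   F   F   F   F   T   F   F
  2   T   T   F   F   F   F   F   F   F   T   T   F
  3   T   T   F   F   F   F   F   T   T   T   T   F
  4   T   T   T   F   F   F   F   T   T   T   T   T
  5   T   T   T   F   F   F   F   T   T   T   T   T
  6   T   T   T   T   T   T   F   T   T   T   T   T

6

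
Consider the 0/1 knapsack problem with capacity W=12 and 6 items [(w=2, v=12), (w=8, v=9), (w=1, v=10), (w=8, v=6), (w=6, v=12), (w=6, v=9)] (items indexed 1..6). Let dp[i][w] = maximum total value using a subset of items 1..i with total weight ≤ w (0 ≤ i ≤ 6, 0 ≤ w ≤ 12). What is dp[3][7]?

i\w   0   1   2   3   4   5   6   7   8   9  10  11  12
  0   0   0   0   0   0   0   0   0   0   0   0   0   0
  1   0   0  12  12  12  12  12  12  12  12  12  12  12
  2   0   0  12  12  12  12  12  12  12  12  21  21  21
  3   0  10  12  22  22  22  22  22  22  22  22  31  31
  4   0  10  12  22  22  22  22  22  22  22  22  31  31
  5   0  10  12  22  22  22  22  22  24  34  34  34  34
  6   0  10  12  22  22  22  22  22  24  34  34  34  34

22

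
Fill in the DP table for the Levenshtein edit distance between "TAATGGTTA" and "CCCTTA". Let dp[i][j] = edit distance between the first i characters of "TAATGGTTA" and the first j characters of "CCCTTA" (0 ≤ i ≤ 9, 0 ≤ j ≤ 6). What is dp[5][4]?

   ''  C  C  C  T  T  A
''  0  1  2  3  4  5  6
 T  1  1  2  3  3  4  5
 A  2  2  2  3  4  4  4
 A  3  3  3  3  4  5  4
 T  4  4  4  4  3  4  5
 G  5  5  5  5  4  4  5
 G  6  6  6  6  5  5  5
 T  7  7  7  7  6  5  6
 T  8  8  8  8  7  6  6
 A  9  9  9  9  8  7  6

4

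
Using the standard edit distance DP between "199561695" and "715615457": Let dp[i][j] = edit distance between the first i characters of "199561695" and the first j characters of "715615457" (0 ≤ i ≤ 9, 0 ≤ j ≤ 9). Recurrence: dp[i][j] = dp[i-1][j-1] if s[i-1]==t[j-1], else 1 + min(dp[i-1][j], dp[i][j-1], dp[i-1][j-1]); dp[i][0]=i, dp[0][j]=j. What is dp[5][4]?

   ''  7  1  5  6  1  5  4  5  7
''  0  1  2  3  4  5  6  7  8  9
 1  1  1  1  2  3  4  5  6  7  8
 9  2  2  2  2  3  4  5  6  7  8
 9  3  3  3  3  3  4  5  6  7  8
 5  4  4  4  3  4  4  4  5  6  7
 6  5  5  5  4  3  4  5  5  6  7
 1  6  6  5  5  4  3  4  5  6  7
 6  7  7  6  6  5  4  4  5  6  7
 9  8  8  7  7  6  5  5  5  6  7
 5  9  9  8  7  7  6  5  6  5  6

3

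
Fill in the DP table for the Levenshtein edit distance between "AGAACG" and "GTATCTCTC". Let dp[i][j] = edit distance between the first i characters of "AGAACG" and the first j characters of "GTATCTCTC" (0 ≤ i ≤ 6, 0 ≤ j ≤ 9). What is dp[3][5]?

4

   ''  G  T  A  T  C  T  C  T  C
''  0  1  2  3  4  5  6  7  8  9
 A  1  1  2  2  3  4  5  6  7  8
 G  2  1  2  3  3  4  5  6  7  8
 A  3  2  2  2  3  4  5  6  7  8
 A  4  3  3  2  3  4  5  6  7  8
 C  5  4  4  3  3  3  4  5  6  7
 G  6  5  5  4  4  4  4  5  6  7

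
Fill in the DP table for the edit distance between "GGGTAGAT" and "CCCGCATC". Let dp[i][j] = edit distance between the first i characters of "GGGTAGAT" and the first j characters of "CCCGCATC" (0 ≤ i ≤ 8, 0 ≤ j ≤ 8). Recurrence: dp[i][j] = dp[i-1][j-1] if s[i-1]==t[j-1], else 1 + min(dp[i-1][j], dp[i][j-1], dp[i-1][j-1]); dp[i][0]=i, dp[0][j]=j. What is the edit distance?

7

   ''  C  C  C  G  C  A  T  C
''  0  1  2  3  4  5  6  7  8
 G  1  1  2  3  3  4  5  6  7
 G  2  2  2  3  3  4  5  6  7
 G  3  3  3  3  3  4  5  6  7
 T  4  4  4  4  4  4  5  5  6
 A  5  5  5  5  5  5  4  5  6
 G  6  6  6  6  5  6  5  5  6
 A  7  7  7  7  6  6  6  6  6
 T  8  8  8  8  7  7  7  6  7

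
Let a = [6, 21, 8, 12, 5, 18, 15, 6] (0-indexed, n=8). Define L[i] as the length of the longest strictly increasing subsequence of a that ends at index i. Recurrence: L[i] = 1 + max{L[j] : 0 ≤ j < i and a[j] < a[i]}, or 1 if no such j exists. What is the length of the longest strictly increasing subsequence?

   i    0    1    2    3    4    5    6    7
a[i]    6   21    8   12    5   18   15    6
L[i]    1    2    2    3    1    4    4    2

4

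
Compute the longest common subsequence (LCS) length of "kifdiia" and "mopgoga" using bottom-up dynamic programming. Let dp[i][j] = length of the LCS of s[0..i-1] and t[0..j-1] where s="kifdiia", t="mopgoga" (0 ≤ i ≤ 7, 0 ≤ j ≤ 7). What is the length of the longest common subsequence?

   ''  m  o  p  g  o  g  a
''  0  0  0  0  0  0  0  0
 k  0  0  0  0  0  0  0  0
 i  0  0  0  0  0  0  0  0
 f  0  0  0  0  0  0  0  0
 d  0  0  0  0  0  0  0  0
 i  0  0  0  0  0  0  0  0
 i  0  0  0  0  0  0  0  0
 a  0  0  0  0  0  0  0  1

1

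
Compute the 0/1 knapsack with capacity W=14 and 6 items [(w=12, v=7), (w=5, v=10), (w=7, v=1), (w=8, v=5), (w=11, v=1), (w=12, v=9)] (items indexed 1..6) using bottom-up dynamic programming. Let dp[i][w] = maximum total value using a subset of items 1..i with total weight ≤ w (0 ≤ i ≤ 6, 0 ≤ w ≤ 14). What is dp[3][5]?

10

i\w   0   1   2   3   4   5   6   7   8   9  10  11  12  13  14
  0   0   0   0   0   0   0   0   0   0   0   0   0   0   0   0
  1   0   0   0   0   0   0   0   0   0   0   0   0   7   7   7
  2   0   0   0   0   0  10  10  10  10  10  10  10  10  10  10
  3   0   0   0   0   0  10  10  10  10  10  10  10  11  11  11
  4   0   0   0   0   0  10  10  10  10  10  10  10  11  15  15
  5   0   0   0   0   0  10  10  10  10  10  10  10  11  15  15
  6   0   0   0   0   0  10  10  10  10  10  10  10  11  15  15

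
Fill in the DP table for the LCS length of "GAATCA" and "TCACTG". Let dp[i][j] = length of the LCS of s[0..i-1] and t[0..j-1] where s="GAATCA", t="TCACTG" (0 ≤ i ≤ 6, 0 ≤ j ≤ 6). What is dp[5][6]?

2

   ''  T  C  A  C  T  G
''  0  0  0  0  0  0  0
 G  0  0  0  0  0  0  1
 A  0  0  0  1  1  1  1
 A  0  0  0  1  1  1  1
 T  0  1  1  1  1  2  2
 C  0  1  2  2  2  2  2
 A  0  1  2  3  3  3  3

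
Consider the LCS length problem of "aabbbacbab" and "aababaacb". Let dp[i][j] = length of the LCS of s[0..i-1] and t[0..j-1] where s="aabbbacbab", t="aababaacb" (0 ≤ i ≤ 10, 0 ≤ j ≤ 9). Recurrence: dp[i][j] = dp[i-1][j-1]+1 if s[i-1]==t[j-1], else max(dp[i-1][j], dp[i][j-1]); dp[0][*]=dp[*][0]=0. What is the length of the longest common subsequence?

   ''  a  a  b  a  b  a  a  c  b
''  0  0  0  0  0  0  0  0  0  0
 a  0  1  1  1  1  1  1  1  1  1
 a  0  1  2  2  2  2  2  2  2  2
 b  0  1  2  3  3  3  3  3  3  3
 b  0  1  2  3  3  4  4  4  4  4
 b  0  1  2  3  3  4  4  4  4  5
 a  0  1  2  3  4  4  5  5  5  5
 c  0  1  2  3  4  4  5  5  6  6
 b  0  1  2  3  4  5  5  5  6  7
 a  0  1  2  3  4  5  6  6  6  7
 b  0  1  2  3  4  5  6  6  6  7

7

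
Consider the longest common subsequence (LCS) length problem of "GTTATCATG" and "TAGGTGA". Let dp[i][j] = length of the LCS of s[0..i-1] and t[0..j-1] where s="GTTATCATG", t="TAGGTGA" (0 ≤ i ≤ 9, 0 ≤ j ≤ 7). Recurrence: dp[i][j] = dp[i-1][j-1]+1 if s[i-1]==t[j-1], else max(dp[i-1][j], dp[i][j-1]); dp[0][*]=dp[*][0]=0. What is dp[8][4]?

   ''  T  A  G  G  T  G  A
''  0  0  0  0  0  0  0  0
 G  0  0  0  1  1  1  1  1
 T  0  1  1  1  1  2  2  2
 T  0  1  1  1  1  2  2  2
 A  0  1  2  2  2  2  2  3
 T  0  1  2  2  2  3  3  3
 C  0  1  2  2  2  3  3  3
 A  0  1  2  2  2  3  3  4
 T  0  1  2  2  2  3  3  4
 G  0  1  2  3  3  3  4  4

2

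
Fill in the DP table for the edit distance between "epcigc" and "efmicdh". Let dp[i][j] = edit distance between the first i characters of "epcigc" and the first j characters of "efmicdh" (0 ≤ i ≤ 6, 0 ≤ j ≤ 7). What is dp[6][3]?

   ''  e  f  m  i  c  d  h
''  0  1  2  3  4  5  6  7
 e  1  0  1  2  3  4  5  6
 p  2  1  1  2  3  4  5  6
 c  3  2  2  2  3  3  4  5
 i  4  3  3  3  2  3  4  5
 g  5  4  4  4  3  3  4  5
 c  6  5  5  5  4  3  4  5

5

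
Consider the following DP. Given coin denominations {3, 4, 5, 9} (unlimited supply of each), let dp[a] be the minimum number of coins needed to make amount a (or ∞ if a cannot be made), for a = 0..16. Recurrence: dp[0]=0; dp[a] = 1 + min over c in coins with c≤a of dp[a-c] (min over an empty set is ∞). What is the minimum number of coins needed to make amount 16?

 a  0  1  2  3  4  5  6  7  8  9 10 11 12 13 14 15 16
dp  0  -  -  1  1  1  2  2  2  1  2  3  2  2  2  3  3
(- denotes ∞ / unreachable)

3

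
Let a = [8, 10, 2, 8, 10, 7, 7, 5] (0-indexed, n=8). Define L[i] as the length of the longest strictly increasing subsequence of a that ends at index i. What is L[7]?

2

   i    0    1    2    3    4    5    6    7
a[i]    8   10    2    8   10    7    7    5
L[i]    1    2    1    2    3    2    2    2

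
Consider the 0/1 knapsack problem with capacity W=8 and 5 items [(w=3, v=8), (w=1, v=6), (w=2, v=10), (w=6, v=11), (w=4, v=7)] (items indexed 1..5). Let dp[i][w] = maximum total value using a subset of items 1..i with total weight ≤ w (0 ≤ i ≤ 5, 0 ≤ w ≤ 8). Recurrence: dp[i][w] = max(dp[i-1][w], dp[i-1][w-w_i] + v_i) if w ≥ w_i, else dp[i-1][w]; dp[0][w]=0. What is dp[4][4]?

i\w   0   1   2   3   4   5   6   7   8
  0   0   0   0   0   0   0   0   0   0
  1   0   0   0   8   8   8   8   8   8
  2   0   6   6   8  14  14  14  14  14
  3   0   6  10  16  16  18  24  24  24
  4   0   6  10  16  16  18  24  24  24
  5   0   6  10  16  16  18  24  24  24

16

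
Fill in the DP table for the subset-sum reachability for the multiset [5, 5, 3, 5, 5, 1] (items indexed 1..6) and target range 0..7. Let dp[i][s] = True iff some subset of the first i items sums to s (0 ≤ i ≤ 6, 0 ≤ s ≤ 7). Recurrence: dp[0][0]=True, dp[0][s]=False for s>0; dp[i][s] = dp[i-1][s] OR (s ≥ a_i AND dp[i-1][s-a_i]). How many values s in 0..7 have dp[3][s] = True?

i\s   0   1   2   3   4   5   6   7
  0   T   F   F   F   F   F   F   F
  1   T   F   F   F   F   T   F   F
  2   T   F   F   F   F   T   F   F
  3   T   F   F   T   F   T   F   F
  4   T   F   F   T   F   T   F   F
  5   T   F   F   T   F   T   F   F
  6   T   T   F   T   T   T   T   F

3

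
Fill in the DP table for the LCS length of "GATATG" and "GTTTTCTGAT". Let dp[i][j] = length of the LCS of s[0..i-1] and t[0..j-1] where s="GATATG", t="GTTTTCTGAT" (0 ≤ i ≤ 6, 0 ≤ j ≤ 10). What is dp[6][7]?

3

   ''  G  T  T  T  T  C  T  G  A  T
''  0  0  0  0  0  0  0  0  0  0  0
 G  0  1  1  1  1  1  1  1  1  1  1
 A  0  1  1  1  1  1  1  1  1  2  2
 T  0  1  2  2  2  2  2  2  2  2  3
 A  0  1  2  2  2  2  2  2  2  3  3
 T  0  1  2  3  3  3  3  3  3  3  4
 G  0  1  2  3  3  3  3  3  4  4  4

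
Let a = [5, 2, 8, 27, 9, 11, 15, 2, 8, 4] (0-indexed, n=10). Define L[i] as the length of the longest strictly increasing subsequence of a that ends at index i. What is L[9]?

2

   i    0    1    2    3    4    5    6    7    8    9
a[i]    5    2    8   27    9   11   15    2    8    4
L[i]    1    1    2    3    3    4    5    1    2    2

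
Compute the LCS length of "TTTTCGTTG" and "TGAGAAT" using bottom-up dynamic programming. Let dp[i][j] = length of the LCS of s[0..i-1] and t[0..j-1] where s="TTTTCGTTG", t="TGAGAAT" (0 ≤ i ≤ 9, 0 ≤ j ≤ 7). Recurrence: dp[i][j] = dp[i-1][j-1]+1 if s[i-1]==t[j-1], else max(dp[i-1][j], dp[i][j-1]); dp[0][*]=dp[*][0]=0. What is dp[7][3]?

2

   ''  T  G  A  G  A  A  T
''  0  0  0  0  0  0  0  0
 T  0  1  1  1  1  1  1  1
 T  0  1  1  1  1  1  1  2
 T  0  1  1  1  1  1  1  2
 T  0  1  1  1  1  1  1  2
 C  0  1  1  1  1  1  1  2
 G  0  1  2  2  2  2  2  2
 T  0  1  2  2  2  2  2  3
 T  0  1  2  2  2  2  2  3
 G  0  1  2  2  3  3  3  3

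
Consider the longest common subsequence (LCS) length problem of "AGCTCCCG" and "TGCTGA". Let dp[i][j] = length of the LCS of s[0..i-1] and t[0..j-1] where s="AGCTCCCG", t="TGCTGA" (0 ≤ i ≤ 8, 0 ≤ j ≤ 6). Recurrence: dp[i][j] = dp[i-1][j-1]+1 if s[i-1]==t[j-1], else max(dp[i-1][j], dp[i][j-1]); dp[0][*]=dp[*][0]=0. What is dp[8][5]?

4

   ''  T  G  C  T  G  A
''  0  0  0  0  0  0  0
 A  0  0  0  0  0  0  1
 G  0  0  1  1  1  1  1
 C  0  0  1  2  2  2  2
 T  0  1  1  2  3  3  3
 C  0  1  1  2  3  3  3
 C  0  1  1  2  3  3  3
 C  0  1  1  2  3  3  3
 G  0  1  2  2  3  4  4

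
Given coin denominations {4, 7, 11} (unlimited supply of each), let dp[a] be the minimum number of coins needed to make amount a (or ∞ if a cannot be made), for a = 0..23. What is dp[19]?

3

 a  0  1  2  3  4  5  6  7  8  9 10 11 12 13 14 15 16 17 18 19 20 21 22 23
dp  0  -  -  -  1  -  -  1  2  -  -  1  3  -  2  2  4  -  2  3  5  3  2  4
(- denotes ∞ / unreachable)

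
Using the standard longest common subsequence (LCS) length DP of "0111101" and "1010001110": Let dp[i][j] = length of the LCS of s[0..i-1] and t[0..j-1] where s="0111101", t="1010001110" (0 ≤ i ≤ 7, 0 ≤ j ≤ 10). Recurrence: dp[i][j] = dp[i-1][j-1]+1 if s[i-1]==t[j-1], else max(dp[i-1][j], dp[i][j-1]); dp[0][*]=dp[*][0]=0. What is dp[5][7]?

3

   ''  1  0  1  0  0  0  1  1  1  0
''  0  0  0  0  0  0  0  0  0  0  0
 0  0  0  1  1  1  1  1  1  1  1  1
 1  0  1  1  2  2  2  2  2  2  2  2
 1  0  1  1  2  2  2  2  3  3  3  3
 1  0  1  1  2  2  2  2  3  4  4  4
 1  0  1  1  2  2  2  2  3  4  5  5
 0  0  1  2  2  3  3  3  3  4  5  6
 1  0  1  2  3  3  3  3  4  4  5  6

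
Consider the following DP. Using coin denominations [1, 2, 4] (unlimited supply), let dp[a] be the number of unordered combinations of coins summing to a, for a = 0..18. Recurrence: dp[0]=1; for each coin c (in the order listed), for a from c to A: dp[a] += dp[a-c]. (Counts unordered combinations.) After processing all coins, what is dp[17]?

25

after  coin     0     1     2     3     4     5     6     7     8     9    10    11    12    13    14    15    16    17    18
          1     1     1     1     1     1     1     1     1     1     1     1     1     1     1     1     1     1     1     1
          2     1     1     2     2     3     3     4     4     5     5     6     6     7     7     8     8     9     9    10
          4     1     1     2     2     4     4     6     6     9     9    12    12    16    16    20    20    25    25    30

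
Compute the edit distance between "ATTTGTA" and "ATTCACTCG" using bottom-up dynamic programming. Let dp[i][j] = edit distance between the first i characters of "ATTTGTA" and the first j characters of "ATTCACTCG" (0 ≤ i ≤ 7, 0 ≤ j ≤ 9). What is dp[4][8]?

   ''  A  T  T  C  A  C  T  C  G
''  0  1  2  3  4  5  6  7  8  9
 A  1  0  1  2  3  4  5  6  7  8
 T  2  1  0  1  2  3  4  5  6  7
 T  3  2  1  0  1  2  3  4  5  6
 T  4  3  2  1  1  2  3  3  4  5
 G  5  4  3  2  2  2  3  4  4  4
 T  6  5  4  3  3  3  3  3  4  5
 A  7  6  5  4  4  3  4  4  4  5

4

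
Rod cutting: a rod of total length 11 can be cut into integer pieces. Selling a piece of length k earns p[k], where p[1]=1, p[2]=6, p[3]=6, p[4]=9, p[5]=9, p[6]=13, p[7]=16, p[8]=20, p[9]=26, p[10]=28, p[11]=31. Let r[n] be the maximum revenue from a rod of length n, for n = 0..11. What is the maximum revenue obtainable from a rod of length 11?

   n    0    1    2    3    4    5    6    7    8    9   10   11
r[n]    0    1    6    7   12   13   18   19   24   26   30   32

32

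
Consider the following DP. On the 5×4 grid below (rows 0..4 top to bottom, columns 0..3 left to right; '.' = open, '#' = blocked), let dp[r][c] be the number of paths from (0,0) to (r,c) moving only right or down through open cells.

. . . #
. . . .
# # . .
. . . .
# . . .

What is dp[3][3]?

9

r\c   0   1   2   3
  0   1   1   1   0
  1   1   2   3   3
  2   0   0   3   6
  3   0   0   3   9
  4   0   0   3  12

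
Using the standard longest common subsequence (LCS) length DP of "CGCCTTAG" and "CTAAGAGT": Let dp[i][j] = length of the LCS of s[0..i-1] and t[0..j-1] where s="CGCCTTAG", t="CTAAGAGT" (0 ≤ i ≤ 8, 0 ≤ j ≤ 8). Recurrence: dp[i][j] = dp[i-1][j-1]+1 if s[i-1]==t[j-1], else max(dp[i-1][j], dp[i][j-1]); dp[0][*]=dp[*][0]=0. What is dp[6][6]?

   ''  C  T  A  A  G  A  G  T
''  0  0  0  0  0  0  0  0  0
 C  0  1  1  1  1  1  1  1  1
 G  0  1  1  1  1  2  2  2  2
 C  0  1  1  1  1  2  2  2  2
 C  0  1  1  1  1  2  2  2  2
 T  0  1  2  2  2  2  2  2  3
 T  0  1  2  2  2  2  2  2  3
 A  0  1  2  3  3  3  3  3  3
 G  0  1  2  3  3  4  4  4  4

2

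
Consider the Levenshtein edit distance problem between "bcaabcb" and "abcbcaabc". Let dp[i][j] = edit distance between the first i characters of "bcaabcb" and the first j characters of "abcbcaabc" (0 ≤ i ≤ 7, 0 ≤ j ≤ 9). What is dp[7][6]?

   ''  a  b  c  b  c  a  a  b  c
''  0  1  2  3  4  5  6  7  8  9
 b  1  1  1  2  3  4  5  6  7  8
 c  2  2  2  1  2  3  4  5  6  7
 a  3  2  3  2  2  3  3  4  5  6
 a  4  3  3  3  3  3  3  3  4  5
 b  5  4  3  4  3  4  4  4  3  4
 c  6  5  4  3  4  3  4  5  4  3
 b  7  6  5  4  3  4  4  5  5  4

4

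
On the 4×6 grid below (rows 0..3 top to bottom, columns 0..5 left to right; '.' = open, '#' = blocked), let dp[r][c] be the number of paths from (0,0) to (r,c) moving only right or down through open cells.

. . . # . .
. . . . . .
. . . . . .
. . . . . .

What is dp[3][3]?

19

r\c   0   1   2   3   4   5
  0   1   1   1   0   0   0
  1   1   2   3   3   3   3
  2   1   3   6   9  12  15
  3   1   4  10  19  31  46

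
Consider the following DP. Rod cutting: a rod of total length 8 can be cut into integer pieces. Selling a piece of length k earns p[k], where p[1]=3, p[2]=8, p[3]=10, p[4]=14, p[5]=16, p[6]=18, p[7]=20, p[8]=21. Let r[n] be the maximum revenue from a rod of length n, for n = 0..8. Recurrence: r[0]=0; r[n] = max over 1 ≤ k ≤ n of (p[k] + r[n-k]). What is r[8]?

   n    0    1    2    3    4    5    6    7    8
r[n]    0    3    8   11   16   19   24   27   32

32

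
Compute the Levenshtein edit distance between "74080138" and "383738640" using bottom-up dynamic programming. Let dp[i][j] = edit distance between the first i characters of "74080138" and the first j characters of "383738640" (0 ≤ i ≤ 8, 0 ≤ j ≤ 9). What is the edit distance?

8

   ''  3  8  3  7  3  8  6  4  0
''  0  1  2  3  4  5  6  7  8  9
 7  1  1  2  3  3  4  5  6  7  8
 4  2  2  2  3  4  4  5  6  6  7
 0  3  3  3  3  4  5  5  6  7  6
 8  4  4  3  4  4  5  5  6  7  7
 0  5  5  4  4  5  5  6  6  7  7
 1  6  6  5  5  5  6  6  7  7  8
 3  7  6  6  5  6  5  6  7  8  8
 8  8  7  6  6  6  6  5  6  7  8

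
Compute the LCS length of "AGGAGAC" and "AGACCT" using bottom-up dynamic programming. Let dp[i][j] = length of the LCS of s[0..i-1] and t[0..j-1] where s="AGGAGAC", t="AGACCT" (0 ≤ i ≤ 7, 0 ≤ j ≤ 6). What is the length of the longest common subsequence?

4

   ''  A  G  A  C  C  T
''  0  0  0  0  0  0  0
 A  0  1  1  1  1  1  1
 G  0  1  2  2  2  2  2
 G  0  1  2  2  2  2  2
 A  0  1  2  3  3  3  3
 G  0  1  2  3  3  3  3
 A  0  1  2  3  3  3  3
 C  0  1  2  3  4  4  4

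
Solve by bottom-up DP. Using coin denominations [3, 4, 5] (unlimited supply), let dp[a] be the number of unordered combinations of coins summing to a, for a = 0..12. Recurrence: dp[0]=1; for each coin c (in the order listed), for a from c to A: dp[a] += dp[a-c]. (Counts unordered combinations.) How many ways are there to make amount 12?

after  coin     0     1     2     3     4     5     6     7     8     9    10    11    12
          3     1     0     0     1     0     0     1     0     0     1     0     0     1
          4     1     0     0     1     1     0     1     1     1     1     1     1     2
          5     1     0     0     1     1     1     1     1     2     2     2     2     3

3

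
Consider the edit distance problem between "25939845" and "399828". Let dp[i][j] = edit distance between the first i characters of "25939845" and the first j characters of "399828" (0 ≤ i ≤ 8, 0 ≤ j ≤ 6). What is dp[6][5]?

   ''  3  9  9  8  2  8
''  0  1  2  3  4  5  6
 2  1  1  2  3  4  4  5
 5  2  2  2  3  4  5  5
 9  3  3  2  2  3  4  5
 3  4  3  3  3  3  4  5
 9  5  4  3  3  4  4  5
 8  6  5  4  4  3  4  4
 4  7  6  5  5  4  4  5
 5  8  7  6  6  5  5  5

4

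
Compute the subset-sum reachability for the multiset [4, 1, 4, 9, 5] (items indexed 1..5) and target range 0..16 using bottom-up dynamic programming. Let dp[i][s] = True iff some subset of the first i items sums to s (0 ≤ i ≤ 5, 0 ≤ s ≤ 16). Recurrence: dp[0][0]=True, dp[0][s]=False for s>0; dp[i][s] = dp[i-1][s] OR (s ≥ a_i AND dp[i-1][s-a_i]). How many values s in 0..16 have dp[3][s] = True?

6

i\s   0   1   2   3   4   5   6   7   8   9  10  11  12  13  14  15  16
  0   T   F   F   F   F   F   F   F   F   F   F   F   F   F   F   F   F
  1   T   F   F   F   T   F   F   F   F   F   F   F   F   F   F   F   F
  2   T   T   F   F   T   T   F   F   F   F   F   F   F   F   F   F   F
  3   T   T   F   F   T   T   F   F   T   T   F   F   F   F   F   F   F
  4   T   T   F   F   T   T   F   F   T   T   T   F   F   T   T   F   F
  5   T   T   F   F   T   T   T   F   T   T   T   F   F   T   T   T   F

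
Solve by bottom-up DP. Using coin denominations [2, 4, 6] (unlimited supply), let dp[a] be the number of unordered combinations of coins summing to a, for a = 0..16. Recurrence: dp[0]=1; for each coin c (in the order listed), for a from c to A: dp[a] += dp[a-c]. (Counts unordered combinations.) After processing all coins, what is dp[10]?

5

after  coin     0     1     2     3     4     5     6     7     8     9    10    11    12    13    14    15    16
          2     1     0     1     0     1     0     1     0     1     0     1     0     1     0     1     0     1
          4     1     0     1     0     2     0     2     0     3     0     3     0     4     0     4     0     5
          6     1     0     1     0     2     0     3     0     4     0     5     0     7     0     8     0    10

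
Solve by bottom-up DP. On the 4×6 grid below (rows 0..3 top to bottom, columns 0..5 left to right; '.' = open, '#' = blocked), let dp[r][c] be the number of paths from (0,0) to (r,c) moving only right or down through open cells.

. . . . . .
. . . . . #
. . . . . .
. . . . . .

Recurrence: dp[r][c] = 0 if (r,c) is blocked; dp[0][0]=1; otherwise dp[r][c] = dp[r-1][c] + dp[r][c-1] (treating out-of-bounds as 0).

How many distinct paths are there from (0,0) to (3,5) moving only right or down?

50

r\c   0   1   2   3   4   5
  0   1   1   1   1   1   1
  1   1   2   3   4   5   0
  2   1   3   6  10  15  15
  3   1   4  10  20  35  50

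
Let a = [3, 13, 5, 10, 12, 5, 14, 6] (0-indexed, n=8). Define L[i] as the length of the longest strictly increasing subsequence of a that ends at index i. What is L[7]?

   i    0    1    2    3    4    5    6    7
a[i]    3   13    5   10   12    5   14    6
L[i]    1    2    2    3    4    2    5    3

3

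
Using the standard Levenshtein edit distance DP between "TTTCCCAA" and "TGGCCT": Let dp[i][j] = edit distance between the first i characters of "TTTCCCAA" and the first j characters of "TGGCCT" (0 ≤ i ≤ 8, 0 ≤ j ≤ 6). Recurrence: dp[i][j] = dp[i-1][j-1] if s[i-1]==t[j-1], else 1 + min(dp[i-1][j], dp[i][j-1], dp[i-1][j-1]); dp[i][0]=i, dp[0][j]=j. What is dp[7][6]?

   ''  T  G  G  C  C  T
''  0  1  2  3  4  5  6
 T  1  0  1  2  3  4  5
 T  2  1  1  2  3  4  4
 T  3  2  2  2  3  4  4
 C  4  3  3  3  2  3  4
 C  5  4  4  4  3  2  3
 C  6  5  5  5  4  3  3
 A  7  6  6  6  5  4  4
 A  8  7  7  7  6  5  5

4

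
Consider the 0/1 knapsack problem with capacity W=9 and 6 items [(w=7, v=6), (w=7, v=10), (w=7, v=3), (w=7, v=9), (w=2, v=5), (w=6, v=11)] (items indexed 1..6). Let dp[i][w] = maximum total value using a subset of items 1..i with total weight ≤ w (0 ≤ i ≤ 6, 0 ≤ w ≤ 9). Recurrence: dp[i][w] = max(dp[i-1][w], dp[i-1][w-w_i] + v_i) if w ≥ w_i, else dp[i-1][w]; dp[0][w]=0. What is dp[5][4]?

i\w   0   1   2   3   4   5   6   7   8   9
  0   0   0   0   0   0   0   0   0   0   0
  1   0   0   0   0   0   0   0   6   6   6
  2   0   0   0   0   0   0   0  10  10  10
  3   0   0   0   0   0   0   0  10  10  10
  4   0   0   0   0   0   0   0  10  10  10
  5   0   0   5   5   5   5   5  10  10  15
  6   0   0   5   5   5   5  11  11  16  16

5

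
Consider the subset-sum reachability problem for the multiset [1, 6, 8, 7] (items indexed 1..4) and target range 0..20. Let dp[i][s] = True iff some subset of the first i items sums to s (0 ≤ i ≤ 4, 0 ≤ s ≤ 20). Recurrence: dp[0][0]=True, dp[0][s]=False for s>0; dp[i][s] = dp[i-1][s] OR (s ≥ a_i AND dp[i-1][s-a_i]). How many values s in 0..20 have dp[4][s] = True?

10

i\s   0   1   2   3   4   5   6   7   8   9  10  11  12  13  14  15  16  17  18  19  20
  0   T   F   F   F   F   F   F   F   F   F   F   F   F   F   F   F   F   F   F   F   F
  1   T   T   F   F   F   F   F   F   F   F   F   F   F   F   F   F   F   F   F   F   F
  2   T   T   F   F   F   F   T   T   F   F   F   F   F   F   F   F   F   F   F   F   F
  3   T   T   F   F   F   F   T   T   T   T   F   F   F   F   T   T   F   F   F   F   F
  4   T   T   F   F   F   F   T   T   T   T   F   F   F   T   T   T   T   F   F   F   F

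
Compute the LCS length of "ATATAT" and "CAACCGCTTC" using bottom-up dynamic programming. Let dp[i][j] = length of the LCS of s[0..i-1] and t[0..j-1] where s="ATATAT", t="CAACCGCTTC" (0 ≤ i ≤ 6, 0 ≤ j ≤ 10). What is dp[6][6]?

   ''  C  A  A  C  C  G  C  T  T  C
''  0  0  0  0  0  0  0  0  0  0  0
 A  0  0  1  1  1  1  1  1  1  1  1
 T  0  0  1  1  1  1  1  1  2  2  2
 A  0  0  1  2  2  2  2  2  2  2  2
 T  0  0  1  2  2  2  2  2  3  3  3
 A  0  0  1  2  2  2  2  2  3  3  3
 T  0  0  1  2  2  2  2  2  3  4  4

2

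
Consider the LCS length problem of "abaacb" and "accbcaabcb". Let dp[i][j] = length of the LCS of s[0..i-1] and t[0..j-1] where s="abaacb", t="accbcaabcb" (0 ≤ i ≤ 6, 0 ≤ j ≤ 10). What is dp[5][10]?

5

   ''  a  c  c  b  c  a  a  b  c  b
''  0  0  0  0  0  0  0  0  0  0  0
 a  0  1  1  1  1  1  1  1  1  1  1
 b  0  1  1  1  2  2  2  2  2  2  2
 a  0  1  1  1  2  2  3  3  3  3  3
 a  0  1  1  1  2  2  3  4  4  4  4
 c  0  1  2  2  2  3  3  4  4  5  5
 b  0  1  2  2  3  3  3  4  5  5  6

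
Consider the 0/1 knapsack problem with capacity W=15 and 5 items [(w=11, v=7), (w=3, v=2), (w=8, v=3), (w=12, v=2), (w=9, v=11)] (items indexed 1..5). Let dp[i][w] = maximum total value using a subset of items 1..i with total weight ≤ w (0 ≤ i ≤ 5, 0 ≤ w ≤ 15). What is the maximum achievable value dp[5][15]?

i\w   0   1   2   3   4   5   6   7   8   9  10  11  12  13  14  15
  0   0   0   0   0   0   0   0   0   0   0   0   0   0   0   0   0
  1   0   0   0   0   0   0   0   0   0   0   0   7   7   7   7   7
  2   0   0   0   2   2   2   2   2   2   2   2   7   7   7   9   9
  3   0   0   0   2   2   2   2   2   3   3   3   7   7   7   9   9
  4   0   0   0   2   2   2   2   2   3   3   3   7   7   7   9   9
  5   0   0   0   2   2   2   2   2   3  11  11  11  13  13  13  13

13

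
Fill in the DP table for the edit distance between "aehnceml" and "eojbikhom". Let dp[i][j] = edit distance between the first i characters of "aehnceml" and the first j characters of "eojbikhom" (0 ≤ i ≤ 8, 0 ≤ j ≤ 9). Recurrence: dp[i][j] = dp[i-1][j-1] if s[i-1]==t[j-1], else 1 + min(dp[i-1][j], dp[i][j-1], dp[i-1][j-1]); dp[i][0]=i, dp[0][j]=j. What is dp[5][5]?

5

   ''  e  o  j  b  i  k  h  o  m
''  0  1  2  3  4  5  6  7  8  9
 a  1  1  2  3  4  5  6  7  8  9
 e  2  1  2  3  4  5  6  7  8  9
 h  3  2  2  3  4  5  6  6  7  8
 n  4  3  3  3  4  5  6  7  7  8
 c  5  4  4  4  4  5  6  7  8  8
 e  6  5  5  5  5  5  6  7  8  9
 m  7  6  6  6  6  6  6  7  8  8
 l  8  7  7  7  7  7  7  7  8  9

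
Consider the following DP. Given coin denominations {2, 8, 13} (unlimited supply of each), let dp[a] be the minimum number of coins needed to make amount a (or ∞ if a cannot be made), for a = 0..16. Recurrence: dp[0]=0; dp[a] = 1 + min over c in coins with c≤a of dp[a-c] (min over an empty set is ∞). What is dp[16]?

2

 a  0  1  2  3  4  5  6  7  8  9 10 11 12 13 14 15 16
dp  0  -  1  -  2  -  3  -  1  -  2  -  3  1  4  2  2
(- denotes ∞ / unreachable)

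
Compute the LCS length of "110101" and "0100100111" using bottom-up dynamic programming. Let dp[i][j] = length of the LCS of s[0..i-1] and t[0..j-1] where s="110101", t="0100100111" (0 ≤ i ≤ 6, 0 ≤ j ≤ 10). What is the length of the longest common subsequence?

5

   ''  0  1  0  0  1  0  0  1  1  1
''  0  0  0  0  0  0  0  0  0  0  0
 1  0  0  1  1  1  1  1  1  1  1  1
 1  0  0  1  1  1  2  2  2  2  2  2
 0  0  1  1  2  2  2  3  3  3  3  3
 1  0  1  2  2  2  3  3  3  4  4  4
 0  0  1  2  3  3  3  4  4  4  4  4
 1  0  1  2  3  3  4  4  4  5  5  5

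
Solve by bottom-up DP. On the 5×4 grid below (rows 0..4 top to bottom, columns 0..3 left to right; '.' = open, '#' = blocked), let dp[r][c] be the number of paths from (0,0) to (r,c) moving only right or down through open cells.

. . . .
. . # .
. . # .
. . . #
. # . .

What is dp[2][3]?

r\c   0   1   2   3
  0   1   1   1   1
  1   1   2   0   1
  2   1   3   0   1
  3   1   4   4   0
  4   1   0   4   4

1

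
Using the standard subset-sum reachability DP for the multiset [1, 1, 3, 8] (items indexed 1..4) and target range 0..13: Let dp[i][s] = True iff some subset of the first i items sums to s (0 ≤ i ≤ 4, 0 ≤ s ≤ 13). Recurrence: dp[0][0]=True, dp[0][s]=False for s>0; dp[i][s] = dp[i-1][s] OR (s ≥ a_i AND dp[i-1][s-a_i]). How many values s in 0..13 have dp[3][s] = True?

i\s   0   1   2   3   4   5   6   7   8   9  10  11  12  13
  0   T   F   F   F   F   F   F   F   F   F   F   F   F   F
  1   T   T   F   F   F   F   F   F   F   F   F   F   F   F
  2   T   T   T   F   F   F   F   F   F   F   F   F   F   F
  3   T   T   T   T   T   T   F   F   F   F   F   F   F   F
  4   T   T   T   T   T   T   F   F   T   T   T   T   T   T

6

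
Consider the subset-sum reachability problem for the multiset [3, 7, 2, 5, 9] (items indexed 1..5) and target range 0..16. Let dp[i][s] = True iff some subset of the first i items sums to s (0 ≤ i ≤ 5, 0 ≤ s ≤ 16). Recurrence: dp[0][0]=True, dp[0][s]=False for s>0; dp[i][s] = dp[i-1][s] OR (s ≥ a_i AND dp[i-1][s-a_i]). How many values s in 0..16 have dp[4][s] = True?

i\s   0   1   2   3   4   5   6   7   8   9  10  11  12  13  14  15  16
  0   T   F   F   F   F   F   F   F   F   F   F   F   F   F   F   F   F
  1   T   F   F   T   F   F   F   F   F   F   F   F   F   F   F   F   F
  2   T   F   F   T   F   F   F   T   F   F   T   F   F   F   F   F   F
  3   T   F   T   T   F   T   F   T   F   T   T   F   T   F   F   F   F
  4   T   F   T   T   F   T   F   T   T   T   T   F   T   F   T   T   F
  5   T   F   T   T   F   T   F   T   T   T   T   T   T   F   T   T   T

11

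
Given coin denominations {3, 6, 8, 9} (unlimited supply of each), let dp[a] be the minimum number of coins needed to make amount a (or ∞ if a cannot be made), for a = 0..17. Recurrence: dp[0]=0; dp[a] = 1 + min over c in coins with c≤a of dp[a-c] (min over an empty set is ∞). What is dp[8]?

 a  0  1  2  3  4  5  6  7  8  9 10 11 12 13 14 15 16 17
dp  0  -  -  1  -  -  1  -  1  1  -  2  2  -  2  2  2  2
(- denotes ∞ / unreachable)

1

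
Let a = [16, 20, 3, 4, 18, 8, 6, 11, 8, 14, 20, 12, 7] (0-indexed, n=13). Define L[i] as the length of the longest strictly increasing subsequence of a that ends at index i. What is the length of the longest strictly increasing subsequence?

   i    0    1    2    3    4    5    6    7    8    9   10   11   12
a[i]   16   20    3    4   18    8    6   11    8   14   20   12    7
L[i]    1    2    1    2    3    3    3    4    4    5    6    5    4

6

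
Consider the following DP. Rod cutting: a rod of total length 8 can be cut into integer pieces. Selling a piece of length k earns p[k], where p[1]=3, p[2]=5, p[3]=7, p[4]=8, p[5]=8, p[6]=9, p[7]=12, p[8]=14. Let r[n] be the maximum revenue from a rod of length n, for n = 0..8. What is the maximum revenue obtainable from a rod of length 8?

   n    0    1    2    3    4    5    6    7    8
r[n]    0    3    6    9   12   15   18   21   24

24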